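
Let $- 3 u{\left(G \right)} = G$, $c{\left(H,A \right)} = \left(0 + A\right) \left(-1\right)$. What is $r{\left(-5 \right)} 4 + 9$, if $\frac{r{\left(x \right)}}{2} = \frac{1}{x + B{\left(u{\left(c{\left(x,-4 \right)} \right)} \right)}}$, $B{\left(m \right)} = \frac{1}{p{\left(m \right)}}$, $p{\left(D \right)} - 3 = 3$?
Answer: $\frac{213}{29} \approx 7.3448$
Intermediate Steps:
$p{\left(D \right)} = 6$ ($p{\left(D \right)} = 3 + 3 = 6$)
$c{\left(H,A \right)} = - A$ ($c{\left(H,A \right)} = A \left(-1\right) = - A$)
$u{\left(G \right)} = - \frac{G}{3}$
$B{\left(m \right)} = \frac{1}{6}$
$r{\left(x \right)} = \frac{2}{\frac{1}{6} + x}$ ($r{\left(x \right)} = \frac{2}{x + \frac{1}{6}} = \frac{2}{\frac{1}{6} + x}$)
$r{\left(-5 \right)} 4 + 9 = \frac{12}{1 + 6 \left(-5\right)} 4 + 9 = \frac{12}{1 - 30} \cdot 4 + 9 = \frac{12}{-29} \cdot 4 + 9 = 12 \left(- \frac{1}{29}\right) 4 + 9 = \left(- \frac{12}{29}\right) 4 + 9 = - \frac{48}{29} + 9 = \frac{213}{29}$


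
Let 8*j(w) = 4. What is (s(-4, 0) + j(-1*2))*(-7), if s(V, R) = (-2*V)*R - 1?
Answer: 7/2 ≈ 3.5000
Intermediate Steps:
j(w) = ½ (j(w) = (⅛)*4 = ½)
s(V, R) = -1 - 2*R*V (s(V, R) = -2*R*V - 1 = -1 - 2*R*V)
(s(-4, 0) + j(-1*2))*(-7) = ((-1 - 2*0*(-4)) + ½)*(-7) = ((-1 + 0) + ½)*(-7) = (-1 + ½)*(-7) = -½*(-7) = 7/2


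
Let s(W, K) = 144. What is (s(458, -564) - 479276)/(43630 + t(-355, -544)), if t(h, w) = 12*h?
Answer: -239566/19685 ≈ -12.170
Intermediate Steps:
(s(458, -564) - 479276)/(43630 + t(-355, -544)) = (144 - 479276)/(43630 + 12*(-355)) = -479132/(43630 - 4260) = -479132/39370 = -479132*1/39370 = -239566/19685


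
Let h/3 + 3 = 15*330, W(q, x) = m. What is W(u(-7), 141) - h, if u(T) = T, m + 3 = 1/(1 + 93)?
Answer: -1395335/94 ≈ -14844.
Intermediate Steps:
m = -281/94 (m = -3 + 1/(1 + 93) = -3 + 1/94 = -281/94 ≈ -2.9894)
W(q, x) = -281/94
h = 14841 (h = -9 + 3*(15*330) = -9 + 3*4950 = -9 + 14850 = 14841)
W(u(-7), 141) - h = -281/94 - 1*14841 = -281/94 - 14841 = -1395335/94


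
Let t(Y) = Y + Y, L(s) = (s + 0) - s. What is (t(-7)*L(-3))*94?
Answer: 0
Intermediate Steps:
L(s) = 0 (L(s) = s - s = 0)
t(Y) = 2*Y
(t(-7)*L(-3))*94 = ((2*(-7))*0)*94 = -14*0*94 = 0*94 = 0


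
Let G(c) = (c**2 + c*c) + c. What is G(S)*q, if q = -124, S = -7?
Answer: -11284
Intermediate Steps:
G(c) = c + 2*c**2 (G(c) = (c**2 + c**2) + c = 2*c**2 + c = c + 2*c**2)
G(S)*q = -7*(1 + 2*(-7))*(-124) = -7*(1 - 14)*(-124) = -7*(-13)*(-124) = 91*(-124) = -11284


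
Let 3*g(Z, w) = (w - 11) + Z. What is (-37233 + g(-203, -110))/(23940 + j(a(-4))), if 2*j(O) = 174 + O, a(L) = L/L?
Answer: -74682/48055 ≈ -1.5541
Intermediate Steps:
a(L) = 1
g(Z, w) = -11/3 + Z/3 + w/3 (g(Z, w) = ((w - 11) + Z)/3 = ((-11 + w) + Z)/3 = (-11 + Z + w)/3 = -11/3 + Z/3 + w/3)
j(O) = 87 + O/2 (j(O) = (174 + O)/2 = 87 + O/2)
(-37233 + g(-203, -110))/(23940 + j(a(-4))) = (-37233 + (-11/3 + (⅓)*(-203) + (⅓)*(-110)))/(23940 + (87 + (½)*1)) = (-37233 + (-11/3 - 203/3 - 110/3))/(23940 + (87 + ½)) = (-37233 - 108)/(23940 + 175/2) = -37341/48055/2 = -37341*2/48055 = -74682/48055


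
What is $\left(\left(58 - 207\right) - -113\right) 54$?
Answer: $-1944$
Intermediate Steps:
$\left(\left(58 - 207\right) - -113\right) 54 = \left(\left(58 - 207\right) + 113\right) 54 = \left(-149 + 113\right) 54 = \left(-36\right) 54 = -1944$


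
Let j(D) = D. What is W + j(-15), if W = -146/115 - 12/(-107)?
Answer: -198817/12305 ≈ -16.157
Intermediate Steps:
W = -14242/12305 (W = -146*1/115 - 12*(-1/107) = -146/115 + 12/107 = -14242/12305 ≈ -1.1574)
W + j(-15) = -14242/12305 - 15 = -198817/12305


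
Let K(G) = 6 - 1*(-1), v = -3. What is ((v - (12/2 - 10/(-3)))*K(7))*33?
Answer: -2849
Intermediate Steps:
K(G) = 7 (K(G) = 6 + 1 = 7)
((v - (12/2 - 10/(-3)))*K(7))*33 = ((-3 - (12/2 - 10/(-3)))*7)*33 = ((-3 - (12*(½) - 10*(-⅓)))*7)*33 = ((-3 - (6 + 10/3))*7)*33 = ((-3 - 1*28/3)*7)*33 = ((-3 - 28/3)*7)*33 = -37/3*7*33 = -259/3*33 = -2849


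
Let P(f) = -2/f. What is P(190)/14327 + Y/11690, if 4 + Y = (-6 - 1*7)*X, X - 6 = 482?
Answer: -864005231/1591084985 ≈ -0.54303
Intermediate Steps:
X = 488 (X = 6 + 482 = 488)
Y = -6348 (Y = -4 + (-6 - 1*7)*488 = -4 + (-6 - 7)*488 = -4 - 13*488 = -4 - 6344 = -6348)
P(190)/14327 + Y/11690 = -2/190/14327 - 6348/11690 = -2*1/190*(1/14327) - 6348*1/11690 = -1/95*1/14327 - 3174/5845 = -1/1361065 - 3174/5845 = -864005231/1591084985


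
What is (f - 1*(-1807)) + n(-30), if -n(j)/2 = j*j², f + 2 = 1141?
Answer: 56946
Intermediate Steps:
f = 1139 (f = -2 + 1141 = 1139)
n(j) = -2*j³ (n(j) = -2*j*j² = -2*j³)
(f - 1*(-1807)) + n(-30) = (1139 - 1*(-1807)) - 2*(-30)³ = (1139 + 1807) - 2*(-27000) = 2946 + 54000 = 56946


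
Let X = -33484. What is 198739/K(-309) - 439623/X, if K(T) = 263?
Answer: 6770197525/8806292 ≈ 768.79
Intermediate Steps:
198739/K(-309) - 439623/X = 198739/263 - 439623/(-33484) = 198739*(1/263) - 439623*(-1/33484) = 198739/263 + 439623/33484 = 6770197525/8806292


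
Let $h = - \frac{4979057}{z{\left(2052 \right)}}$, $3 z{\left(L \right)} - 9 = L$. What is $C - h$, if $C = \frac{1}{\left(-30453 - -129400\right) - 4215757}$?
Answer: $\frac{6832610549161}{942749490} \approx 7247.5$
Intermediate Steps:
$C = - \frac{1}{4116810}$ ($C = \frac{1}{\left(-30453 + 129400\right) - 4215757} = \frac{1}{98947 - 4215757} = \frac{1}{-4116810} = - \frac{1}{4116810} \approx -2.4291 \cdot 10^{-7}$)
$z{\left(L \right)} = 3 + \frac{L}{3}$
$h = - \frac{4979057}{687}$ ($h = - \frac{4979057}{3 + \frac{1}{3} \cdot 2052} = - \frac{4979057}{3 + 684} = - \frac{4979057}{687} \approx -7247.5$)
$C - h = - \frac{1}{4116810} - - \frac{4979057}{687} = - \frac{1}{4116810} + \frac{4979057}{687} = \frac{6832610549161}{942749490}$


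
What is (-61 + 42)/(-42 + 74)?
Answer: -19/32 ≈ -0.59375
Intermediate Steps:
(-61 + 42)/(-42 + 74) = -19/32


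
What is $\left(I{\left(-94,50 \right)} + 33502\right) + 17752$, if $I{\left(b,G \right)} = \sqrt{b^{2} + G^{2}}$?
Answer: $51254 + 2 \sqrt{2834} \approx 51361.0$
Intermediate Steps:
$I{\left(b,G \right)} = \sqrt{G^{2} + b^{2}}$
$\left(I{\left(-94,50 \right)} + 33502\right) + 17752 = \left(\sqrt{50^{2} + \left(-94\right)^{2}} + 33502\right) + 17752 = \left(\sqrt{2500 + 8836} + 33502\right) + 17752 = \left(\sqrt{11336} + 33502\right) + 17752 = \left(2 \sqrt{2834} + 33502\right) + 17752 = \left(33502 + 2 \sqrt{2834}\right) + 17752 = 51254 + 2 \sqrt{2834}$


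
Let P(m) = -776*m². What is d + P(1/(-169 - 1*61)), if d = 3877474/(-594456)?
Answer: -25697459057/3930840300 ≈ -6.5374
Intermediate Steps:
d = -1938737/297228 (d = 3877474*(-1/594456) = -1938737/297228 ≈ -6.5227)
d + P(1/(-169 - 1*61)) = -1938737/297228 - 776/(-169 - 1*61)² = -1938737/297228 - 776/(-169 - 61)² = -1938737/297228 - 776*(1/(-230))² = -1938737/297228 - 776*(-1/230)² = -1938737/297228 - 776*1/52900 = -1938737/297228 - 194/13225 = -25697459057/3930840300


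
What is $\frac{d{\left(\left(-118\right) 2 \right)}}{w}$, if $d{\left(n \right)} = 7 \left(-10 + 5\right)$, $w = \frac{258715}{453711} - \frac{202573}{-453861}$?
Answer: $- \frac{2402420161995}{69776749006} \approx -34.43$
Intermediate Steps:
$w = \frac{69776749006}{68640576057}$ ($w = 258715 \cdot \frac{1}{453711} - - \frac{202573}{453861} = \frac{258715}{453711} + \frac{202573}{453861} = \frac{69776749006}{68640576057} \approx 1.0166$)
$d{\left(n \right)} = -35$ ($d{\left(n \right)} = 7 \left(-5\right) = -35$)
$\frac{d{\left(\left(-118\right) 2 \right)}}{w} = - \frac{35}{\frac{69776749006}{68640576057}} = \left(-35\right) \frac{68640576057}{69776749006} = - \frac{2402420161995}{69776749006}$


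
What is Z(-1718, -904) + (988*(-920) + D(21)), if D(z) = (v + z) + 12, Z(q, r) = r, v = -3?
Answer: -909834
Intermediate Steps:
D(z) = 9 + z (D(z) = (-3 + z) + 12 = 9 + z)
Z(-1718, -904) + (988*(-920) + D(21)) = -904 + (988*(-920) + (9 + 21)) = -904 + (-908960 + 30) = -904 - 908930 = -909834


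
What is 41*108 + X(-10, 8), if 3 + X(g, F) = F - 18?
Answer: 4415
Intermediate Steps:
X(g, F) = -21 + F (X(g, F) = -3 + (F - 18) = -3 + (-18 + F) = -21 + F)
41*108 + X(-10, 8) = 41*108 + (-21 + 8) = 4428 - 13 = 4415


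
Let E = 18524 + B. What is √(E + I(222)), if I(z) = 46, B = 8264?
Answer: √26834 ≈ 163.81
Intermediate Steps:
E = 26788 (E = 18524 + 8264 = 26788)
√(E + I(222)) = √(26788 + 46) = √26834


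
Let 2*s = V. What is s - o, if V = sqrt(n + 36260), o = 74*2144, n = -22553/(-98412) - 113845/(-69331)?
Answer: -158656 + sqrt(422027998695064465777479)/6823002372 ≈ -1.5856e+5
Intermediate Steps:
n = 12767336183/6823002372 (n = -22553*(-1/98412) - 113845*(-1/69331) = 22553/98412 + 113845/69331 = 12767336183/6823002372 ≈ 1.8712)
o = 158656
V = sqrt(422027998695064465777479)/3411501186 (V = sqrt(12767336183/6823002372 + 36260) = sqrt(247414833344903/6823002372) = sqrt(422027998695064465777479)/3411501186 ≈ 190.43)
s = sqrt(422027998695064465777479)/6823002372 (s = (sqrt(422027998695064465777479)/3411501186)/2 = sqrt(422027998695064465777479)/6823002372 ≈ 95.213)
s - o = sqrt(422027998695064465777479)/6823002372 - 1*158656 = sqrt(422027998695064465777479)/6823002372 - 158656 = -158656 + sqrt(422027998695064465777479)/6823002372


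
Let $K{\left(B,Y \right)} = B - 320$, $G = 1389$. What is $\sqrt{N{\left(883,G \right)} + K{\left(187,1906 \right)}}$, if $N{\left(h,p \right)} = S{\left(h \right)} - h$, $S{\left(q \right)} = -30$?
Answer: $i \sqrt{1046} \approx 32.342 i$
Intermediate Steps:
$K{\left(B,Y \right)} = -320 + B$
$N{\left(h,p \right)} = -30 - h$
$\sqrt{N{\left(883,G \right)} + K{\left(187,1906 \right)}} = \sqrt{\left(-30 - 883\right) + \left(-320 + 187\right)} = \sqrt{\left(-30 - 883\right) - 133} = \sqrt{-913 - 133} = \sqrt{-1046} = i \sqrt{1046}$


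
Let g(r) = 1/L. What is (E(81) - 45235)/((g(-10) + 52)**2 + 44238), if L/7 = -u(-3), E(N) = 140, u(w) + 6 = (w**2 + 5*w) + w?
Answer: -497172375/517546471 ≈ -0.96063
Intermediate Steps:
u(w) = -6 + w**2 + 6*w (u(w) = -6 + ((w**2 + 5*w) + w) = -6 + (w**2 + 6*w) = -6 + w**2 + 6*w)
L = 105 (L = 7*(-(-6 + (-3)**2 + 6*(-3))) = 7*(-(-6 + 9 - 18)) = 7*(-1*(-15)) = 7*15 = 105)
g(r) = 1/105
(E(81) - 45235)/((g(-10) + 52)**2 + 44238) = (140 - 45235)/((1/105 + 52)**2 + 44238) = -45095/((5461/105)**2 + 44238) = -45095/(29822521/11025 + 44238) = -45095/517546471/11025 = -45095*11025/517546471 = -497172375/517546471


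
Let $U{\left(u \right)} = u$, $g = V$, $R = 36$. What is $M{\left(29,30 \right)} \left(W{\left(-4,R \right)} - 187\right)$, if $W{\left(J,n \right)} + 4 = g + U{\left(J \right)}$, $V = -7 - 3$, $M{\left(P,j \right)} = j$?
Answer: $-6150$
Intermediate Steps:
$V = -10$ ($V = -7 - 3 = -10$)
$g = -10$
$W{\left(J,n \right)} = -14 + J$ ($W{\left(J,n \right)} = -4 + \left(-10 + J\right) = -14 + J$)
$M{\left(29,30 \right)} \left(W{\left(-4,R \right)} - 187\right) = 30 \left(\left(-14 - 4\right) - 187\right) = 30 \left(-18 - 187\right) = 30 \left(-205\right) = -6150$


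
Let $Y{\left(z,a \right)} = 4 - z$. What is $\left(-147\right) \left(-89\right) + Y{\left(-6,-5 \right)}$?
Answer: $13093$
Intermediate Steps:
$\left(-147\right) \left(-89\right) + Y{\left(-6,-5 \right)} = \left(-147\right) \left(-89\right) + \left(4 - -6\right) = 13083 + \left(4 + 6\right) = 13083 + 10 = 13093$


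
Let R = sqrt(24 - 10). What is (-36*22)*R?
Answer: -792*sqrt(14) ≈ -2963.4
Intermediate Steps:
R = sqrt(14) ≈ 3.7417
(-36*22)*R = (-36*22)*sqrt(14) = -792*sqrt(14)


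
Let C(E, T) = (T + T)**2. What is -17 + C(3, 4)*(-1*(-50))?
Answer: 3183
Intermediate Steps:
C(E, T) = 4*T**2 (C(E, T) = (2*T)**2 = 4*T**2)
-17 + C(3, 4)*(-1*(-50)) = -17 + (4*4**2)*(-1*(-50)) = -17 + (4*16)*50 = -17 + 64*50 = -17 + 3200 = 3183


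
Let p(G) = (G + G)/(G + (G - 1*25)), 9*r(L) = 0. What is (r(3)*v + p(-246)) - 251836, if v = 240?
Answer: -130198720/517 ≈ -2.5184e+5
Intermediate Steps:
r(L) = 0 (r(L) = (⅑)*0 = 0)
p(G) = 2*G/(-25 + 2*G) (p(G) = (2*G)/(G + (G - 25)) = (2*G)/(G + (-25 + G)) = (2*G)/(-25 + 2*G) = 2*G/(-25 + 2*G))
(r(3)*v + p(-246)) - 251836 = (0*240 + 2*(-246)/(-25 + 2*(-246))) - 251836 = (0 + 2*(-246)/(-25 - 492)) - 251836 = (0 + 2*(-246)/(-517)) - 251836 = (0 + 2*(-246)*(-1/517)) - 251836 = (0 + 492/517) - 251836 = 492/517 - 251836 = -130198720/517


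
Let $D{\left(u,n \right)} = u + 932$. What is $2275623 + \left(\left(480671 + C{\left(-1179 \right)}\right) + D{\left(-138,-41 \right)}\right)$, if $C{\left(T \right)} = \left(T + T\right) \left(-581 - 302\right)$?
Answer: $4839202$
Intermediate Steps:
$D{\left(u,n \right)} = 932 + u$
$C{\left(T \right)} = - 1766 T$ ($C{\left(T \right)} = 2 T \left(-883\right) = - 1766 T$)
$2275623 + \left(\left(480671 + C{\left(-1179 \right)}\right) + D{\left(-138,-41 \right)}\right) = 2275623 + \left(\left(480671 - -2082114\right) + \left(932 - 138\right)\right) = 2275623 + \left(\left(480671 + 2082114\right) + 794\right) = 2275623 + \left(2562785 + 794\right) = 2275623 + 2563579 = 4839202$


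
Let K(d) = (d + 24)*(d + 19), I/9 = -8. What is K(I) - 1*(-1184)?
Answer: 3728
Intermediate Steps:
I = -72 (I = 9*(-8) = -72)
K(d) = (19 + d)*(24 + d) (K(d) = (24 + d)*(19 + d) = (19 + d)*(24 + d))
K(I) - 1*(-1184) = (456 + (-72)² + 43*(-72)) - 1*(-1184) = (456 + 5184 - 3096) + 1184 = 2544 + 1184 = 3728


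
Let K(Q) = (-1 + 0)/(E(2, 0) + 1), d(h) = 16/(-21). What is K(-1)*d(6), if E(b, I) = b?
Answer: 16/63 ≈ 0.25397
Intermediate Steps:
d(h) = -16/21 (d(h) = 16*(-1/21) = -16/21)
K(Q) = -1/3 (K(Q) = (-1 + 0)/(2 + 1) = -1/3)
K(-1)*d(6) = -1/3*(-16/21) = 16/63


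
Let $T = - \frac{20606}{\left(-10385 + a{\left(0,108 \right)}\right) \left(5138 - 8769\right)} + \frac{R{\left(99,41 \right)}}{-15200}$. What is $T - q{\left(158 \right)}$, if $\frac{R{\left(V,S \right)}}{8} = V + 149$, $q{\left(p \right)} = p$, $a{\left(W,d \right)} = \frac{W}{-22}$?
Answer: $- \frac{566465640314}{3582253825} \approx -158.13$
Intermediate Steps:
$a{\left(W,d \right)} = - \frac{W}{22}$ ($a{\left(W,d \right)} = W \left(- \frac{1}{22}\right) = - \frac{W}{22}$)
$R{\left(V,S \right)} = 1192 + 8 V$ ($R{\left(V,S \right)} = 8 \left(V + 149\right) = 8 \left(149 + V\right) = 1192 + 8 V$)
$T = - \frac{469535964}{3582253825}$ ($T = - \frac{20606}{\left(-10385 - 0\right) \left(5138 - 8769\right)} + \frac{1192 + 8 \cdot 99}{-15200} = - \frac{20606}{\left(-10385 + 0\right) \left(-3631\right)} + \left(1192 + 792\right) \left(- \frac{1}{15200}\right) = - \frac{20606}{\left(-10385\right) \left(-3631\right)} + 1984 \left(- \frac{1}{15200}\right) = - \frac{20606}{37707935} - \frac{62}{475} = - \frac{469535964}{3582253825} \approx -0.13107$)
$T - q{\left(158 \right)} = - \frac{469535964}{3582253825} - 158 = - \frac{566465640314}{3582253825}$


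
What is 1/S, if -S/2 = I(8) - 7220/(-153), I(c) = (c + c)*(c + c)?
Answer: -153/92776 ≈ -0.0016491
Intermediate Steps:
I(c) = 4*c² (I(c) = (2*c)*(2*c) = 4*c²)
S = -92776/153 (S = -2*(4*8² - 7220/(-153)) = -2*(4*64 - 7220*(-1)/153) = -2*(256 - 95*(-76/153)) = -2*(256 + 7220/153) = -2*46388/153 = -92776/153 ≈ -606.38)
1/S = 1/(-92776/153) = -153/92776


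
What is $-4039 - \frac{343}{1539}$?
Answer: $- \frac{6216364}{1539} \approx -4039.2$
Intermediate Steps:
$-4039 - \frac{343}{1539} = - \frac{6216364}{1539}$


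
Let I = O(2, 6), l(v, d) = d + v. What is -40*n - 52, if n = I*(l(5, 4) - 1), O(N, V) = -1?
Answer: 268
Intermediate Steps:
I = -1
n = -8 (n = -((4 + 5) - 1) = -(9 - 1) = -1*8 = -8)
-40*n - 52 = -40*(-8) - 52 = 320 - 52 = 268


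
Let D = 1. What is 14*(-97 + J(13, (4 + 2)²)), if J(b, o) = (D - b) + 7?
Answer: -1428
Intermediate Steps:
J(b, o) = 8 - b (J(b, o) = (1 - b) + 7 = 8 - b)
14*(-97 + J(13, (4 + 2)²)) = 14*(-97 + (8 - 1*13)) = 14*(-97 + (8 - 13)) = 14*(-97 - 5) = 14*(-102) = -1428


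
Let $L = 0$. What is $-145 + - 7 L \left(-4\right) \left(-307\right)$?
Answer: $-145$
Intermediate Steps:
$-145 + - 7 L \left(-4\right) \left(-307\right) = -145 + \left(-7\right) 0 \left(-4\right) \left(-307\right) = -145 + 0 \left(-4\right) \left(-307\right) = -145 + 0 \left(-307\right) = -145 + 0 = -145$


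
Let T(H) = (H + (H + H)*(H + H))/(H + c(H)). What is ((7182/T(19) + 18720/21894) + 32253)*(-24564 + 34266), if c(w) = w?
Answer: 1148474457270/3649 ≈ 3.1474e+8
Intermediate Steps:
T(H) = (H + 4*H²)/(2*H) (T(H) = (H + (H + H)*(H + H))/(H + H) = (H + (2*H)*(2*H))/((2*H)) = (H + 4*H²)*(1/(2*H)) = (H + 4*H²)/(2*H))
((7182/T(19) + 18720/21894) + 32253)*(-24564 + 34266) = ((7182/(½ + 2*19) + 18720/21894) + 32253)*(-24564 + 34266) = ((7182/(½ + 38) + 18720*(1/21894)) + 32253)*9702 = ((7182/(77/2) + 3120/3649) + 32253)*9702 = ((7182*(2/77) + 3120/3649) + 32253)*9702 = ((2052/11 + 3120/3649) + 32253)*9702 = (7522068/40139 + 32253)*9702 = (1302125235/40139)*9702 = 1148474457270/3649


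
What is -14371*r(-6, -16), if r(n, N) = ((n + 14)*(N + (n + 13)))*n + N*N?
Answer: -9887248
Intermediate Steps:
r(n, N) = N² + n*(14 + n)*(13 + N + n) (r(n, N) = ((14 + n)*(N + (13 + n)))*n + N² = ((14 + n)*(13 + N + n))*n + N² = n*(14 + n)*(13 + N + n) + N² = N² + n*(14 + n)*(13 + N + n))
-14371*r(-6, -16) = -14371*((-16)² + (-6)³ + 27*(-6)² + 182*(-6) - 16*(-6)² + 14*(-16)*(-6)) = -14371*(256 - 216 + 27*36 - 1092 - 16*36 + 1344) = -14371*(256 - 216 + 972 - 1092 - 576 + 1344) = -14371*688 = -9887248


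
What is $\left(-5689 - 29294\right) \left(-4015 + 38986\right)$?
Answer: $-1223390493$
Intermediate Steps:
$\left(-5689 - 29294\right) \left(-4015 + 38986\right) = \left(-34983\right) 34971 = -1223390493$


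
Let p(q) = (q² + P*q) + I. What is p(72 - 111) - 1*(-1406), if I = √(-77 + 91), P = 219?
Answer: -5614 + √14 ≈ -5610.3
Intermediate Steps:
I = √14 ≈ 3.7417
p(q) = √14 + q² + 219*q (p(q) = (q² + 219*q) + √14 = √14 + q² + 219*q)
p(72 - 111) - 1*(-1406) = (√14 + (72 - 111)² + 219*(72 - 111)) - 1*(-1406) = (√14 + (-39)² + 219*(-39)) + 1406 = (√14 + 1521 - 8541) + 1406 = (-7020 + √14) + 1406 = -5614 + √14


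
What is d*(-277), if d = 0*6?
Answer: 0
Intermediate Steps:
d = 0
d*(-277) = 0*(-277) = 0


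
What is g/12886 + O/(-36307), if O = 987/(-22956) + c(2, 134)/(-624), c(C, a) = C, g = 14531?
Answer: 157443931695001/139620137252856 ≈ 1.1277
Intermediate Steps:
O = -27575/596856 (O = 987/(-22956) + 2/(-624) = 987*(-1/22956) + 2*(-1/624) = -329/7652 - 1/312 = -27575/596856 ≈ -0.046200)
g/12886 + O/(-36307) = 14531/12886 - 27575/596856/(-36307) = 14531*(1/12886) - 27575/596856*(-1/36307) = 14531/12886 + 27575/21670050792 = 157443931695001/139620137252856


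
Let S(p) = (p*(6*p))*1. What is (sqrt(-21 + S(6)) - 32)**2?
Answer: (32 - sqrt(195))**2 ≈ 325.29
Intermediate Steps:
S(p) = 6*p**2 (S(p) = (6*p**2)*1 = 6*p**2)
(sqrt(-21 + S(6)) - 32)**2 = (sqrt(-21 + 6*6**2) - 32)**2 = (sqrt(-21 + 6*36) - 32)**2 = (sqrt(-21 + 216) - 32)**2 = (sqrt(195) - 32)**2 = (-32 + sqrt(195))**2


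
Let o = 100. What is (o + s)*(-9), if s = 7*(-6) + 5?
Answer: -567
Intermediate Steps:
s = -37 (s = -42 + 5 = -37)
(o + s)*(-9) = (100 - 37)*(-9) = 63*(-9) = -567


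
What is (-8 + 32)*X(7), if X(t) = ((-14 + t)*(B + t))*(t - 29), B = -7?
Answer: 0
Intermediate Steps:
X(t) = (-29 + t)*(-14 + t)*(-7 + t) (X(t) = ((-14 + t)*(-7 + t))*(t - 29) = ((-14 + t)*(-7 + t))*(-29 + t) = (-29 + t)*(-14 + t)*(-7 + t))
(-8 + 32)*X(7) = (-8 + 32)*(-2842 + 7³ - 50*7² + 707*7) = 24*(-2842 + 343 - 50*49 + 4949) = 24*(-2842 + 343 - 2450 + 4949) = 24*0 = 0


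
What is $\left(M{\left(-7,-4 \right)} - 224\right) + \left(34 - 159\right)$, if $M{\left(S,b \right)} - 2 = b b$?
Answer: $-331$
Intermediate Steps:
$M{\left(S,b \right)} = 2 + b^{2}$ ($M{\left(S,b \right)} = 2 + b b = 2 + b^{2}$)
$\left(M{\left(-7,-4 \right)} - 224\right) + \left(34 - 159\right) = \left(\left(2 + \left(-4\right)^{2}\right) - 224\right) + \left(34 - 159\right) = \left(\left(2 + 16\right) - 224\right) - 125 = \left(18 - 224\right) - 125 = -206 - 125 = -331$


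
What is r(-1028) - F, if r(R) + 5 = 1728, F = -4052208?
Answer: 4053931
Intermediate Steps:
r(R) = 1723 (r(R) = -5 + 1728 = 1723)
r(-1028) - F = 1723 - 1*(-4052208) = 1723 + 4052208 = 4053931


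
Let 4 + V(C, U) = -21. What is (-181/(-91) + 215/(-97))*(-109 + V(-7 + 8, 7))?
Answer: 269072/8827 ≈ 30.483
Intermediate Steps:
V(C, U) = -25 (V(C, U) = -4 - 21 = -25)
(-181/(-91) + 215/(-97))*(-109 + V(-7 + 8, 7)) = (-181/(-91) + 215/(-97))*(-109 - 25) = (-181*(-1/91) + 215*(-1/97))*(-134) = (181/91 - 215/97)*(-134) = -2008/8827*(-134) = 269072/8827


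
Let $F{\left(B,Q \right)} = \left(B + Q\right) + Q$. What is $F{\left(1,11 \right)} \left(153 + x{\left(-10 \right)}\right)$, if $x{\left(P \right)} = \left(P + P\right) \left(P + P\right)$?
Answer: $12719$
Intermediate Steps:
$F{\left(B,Q \right)} = B + 2 Q$
$x{\left(P \right)} = 4 P^{2}$ ($x{\left(P \right)} = 2 P 2 P = 4 P^{2}$)
$F{\left(1,11 \right)} \left(153 + x{\left(-10 \right)}\right) = \left(1 + 2 \cdot 11\right) \left(153 + 4 \left(-10\right)^{2}\right) = \left(1 + 22\right) \left(153 + 4 \cdot 100\right) = 23 \left(153 + 400\right) = 23 \cdot 553 = 12719$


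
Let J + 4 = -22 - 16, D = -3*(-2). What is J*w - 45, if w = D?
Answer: -297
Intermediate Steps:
D = 6
w = 6
J = -42 (J = -4 + (-22 - 16) = -4 - 38 = -42)
J*w - 45 = -42*6 - 45 = -252 - 45 = -297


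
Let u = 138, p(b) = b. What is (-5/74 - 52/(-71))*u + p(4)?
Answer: 251525/2627 ≈ 95.746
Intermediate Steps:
(-5/74 - 52/(-71))*u + p(4) = (-5/74 - 52/(-71))*138 + 4 = (-5*1/74 - 52*(-1/71))*138 + 4 = (-5/74 + 52/71)*138 + 4 = (3493/5254)*138 + 4 = 241017/2627 + 4 = 251525/2627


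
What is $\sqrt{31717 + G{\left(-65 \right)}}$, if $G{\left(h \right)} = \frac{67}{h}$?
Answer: $\frac{\sqrt{133999970}}{65} \approx 178.09$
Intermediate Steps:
$\sqrt{31717 + G{\left(-65 \right)}} = \sqrt{31717 + \frac{67}{-65}} = \sqrt{31717 + 67 \left(- \frac{1}{65}\right)} = \sqrt{31717 - \frac{67}{65}} = \sqrt{\frac{2061538}{65}} = \frac{\sqrt{133999970}}{65}$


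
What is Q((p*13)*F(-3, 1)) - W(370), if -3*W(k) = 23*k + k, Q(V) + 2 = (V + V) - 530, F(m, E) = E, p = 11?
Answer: 2714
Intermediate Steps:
Q(V) = -532 + 2*V (Q(V) = -2 + ((V + V) - 530) = -2 + (2*V - 530) = -2 + (-530 + 2*V) = -532 + 2*V)
W(k) = -8*k (W(k) = -(23*k + k)/3 = -8*k)
Q((p*13)*F(-3, 1)) - W(370) = (-532 + 2*((11*13)*1)) - (-8)*370 = (-532 + 2*(143*1)) - 1*(-2960) = (-532 + 2*143) + 2960 = (-532 + 286) + 2960 = -246 + 2960 = 2714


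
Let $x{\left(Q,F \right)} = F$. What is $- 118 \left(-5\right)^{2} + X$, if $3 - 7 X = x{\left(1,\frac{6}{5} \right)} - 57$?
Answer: $- \frac{14708}{5} \approx -2941.6$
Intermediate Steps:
$X = \frac{42}{5}$ ($X = \frac{3}{7} - \frac{\frac{6}{5} - 57}{7} = \frac{3}{7} - - \frac{279}{35} = \frac{3}{7} + \frac{279}{35} = \frac{42}{5} \approx 8.4$)
$- 118 \left(-5\right)^{2} + X = - 118 \left(-5\right)^{2} + \frac{42}{5} = \left(-118\right) 25 + \frac{42}{5} = -2950 + \frac{42}{5} = - \frac{14708}{5}$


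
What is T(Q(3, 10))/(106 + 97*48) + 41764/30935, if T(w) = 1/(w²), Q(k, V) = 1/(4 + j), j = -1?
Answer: 199158583/147312470 ≈ 1.3519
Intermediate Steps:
Q(k, V) = ⅓ (Q(k, V) = 1/(4 - 1) = 1/3 = ⅓)
T(w) = w⁻²
T(Q(3, 10))/(106 + 97*48) + 41764/30935 = 1/(3⁻²*(106 + 97*48)) + 41764/30935 = 9/(106 + 4656) + 41764*(1/30935) = 9/4762 + 41764/30935 = 199158583/147312470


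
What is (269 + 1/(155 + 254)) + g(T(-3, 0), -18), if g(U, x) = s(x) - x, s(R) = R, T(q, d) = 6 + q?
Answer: 110022/409 ≈ 269.00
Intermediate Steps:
g(U, x) = 0 (g(U, x) = x - x = 0)
(269 + 1/(155 + 254)) + g(T(-3, 0), -18) = (269 + 1/(155 + 254)) + 0 = (269 + 1/409) + 0 = 110022/409 + 0 = 110022/409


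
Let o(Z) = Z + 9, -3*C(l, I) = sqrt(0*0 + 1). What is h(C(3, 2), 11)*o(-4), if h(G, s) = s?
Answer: 55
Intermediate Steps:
C(l, I) = -1/3 (C(l, I) = -sqrt(0*0 + 1)/3 = -sqrt(0 + 1)/3 = -sqrt(1)/3 = -1/3*1 = -1/3)
o(Z) = 9 + Z
h(C(3, 2), 11)*o(-4) = 11*(9 - 4) = 11*5 = 55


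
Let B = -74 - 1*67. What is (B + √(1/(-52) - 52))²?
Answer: (3666 - I*√35165)²/676 ≈ 19829.0 - 2033.9*I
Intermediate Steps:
B = -141 (B = -74 - 67 = -141)
(B + √(1/(-52) - 52))² = (-141 + √(1/(-52) - 52))² = (-141 + √(-1/52 - 52))² = (-141 + √(-2705/52))² = (-141 + I*√35165/26)²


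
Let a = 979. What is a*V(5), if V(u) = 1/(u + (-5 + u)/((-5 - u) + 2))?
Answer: 979/5 ≈ 195.80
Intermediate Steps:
V(u) = 1/(u + (-5 + u)/(-3 - u))
a*V(5) = 979*((3 + 5)/(5 + 5**2 + 2*5)) = 979*(8/(5 + 25 + 10)) = 979*(8/40) = 979*((1/40)*8) = 979*(1/5) = 979/5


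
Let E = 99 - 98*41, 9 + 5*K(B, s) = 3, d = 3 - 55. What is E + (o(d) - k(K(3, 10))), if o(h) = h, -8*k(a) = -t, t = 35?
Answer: -31803/8 ≈ -3975.4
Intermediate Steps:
d = -52
K(B, s) = -6/5 (K(B, s) = -9/5 + (⅕)*3 = -9/5 + ⅗ = -6/5)
k(a) = 35/8 (k(a) = -(-1)*35/8 = -⅛*(-35) = 35/8)
E = -3919 (E = 99 - 4018 = -3919)
E + (o(d) - k(K(3, 10))) = -3919 + (-52 - 1*35/8) = -3919 + (-52 - 35/8) = -3919 - 451/8 = -31803/8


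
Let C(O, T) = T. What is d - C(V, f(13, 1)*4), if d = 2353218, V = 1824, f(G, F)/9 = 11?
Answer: 2352822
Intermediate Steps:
f(G, F) = 99 (f(G, F) = 9*11 = 99)
d - C(V, f(13, 1)*4) = 2353218 - 99*4 = 2353218 - 1*396 = 2353218 - 396 = 2352822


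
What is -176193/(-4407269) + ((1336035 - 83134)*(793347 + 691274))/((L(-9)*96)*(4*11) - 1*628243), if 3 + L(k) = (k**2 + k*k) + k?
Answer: 8197886741548368050/23609740033 ≈ 3.4722e+8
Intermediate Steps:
L(k) = -3 + k + 2*k**2 (L(k) = -3 + ((k**2 + k*k) + k) = -3 + ((k**2 + k**2) + k) = -3 + (2*k**2 + k) = -3 + (k + 2*k**2) = -3 + k + 2*k**2)
-176193/(-4407269) + ((1336035 - 83134)*(793347 + 691274))/((L(-9)*96)*(4*11) - 1*628243) = -176193/(-4407269) + ((1336035 - 83134)*(793347 + 691274))/(((-3 - 9 + 2*(-9)**2)*96)*(4*11) - 1*628243) = -176193*(-1/4407269) + (1252901*1484621)/(((-3 - 9 + 2*81)*96)*44 - 628243) = 176193/4407269 + 1860083135521/(((-3 - 9 + 162)*96)*44 - 628243) = 176193/4407269 + 1860083135521/((150*96)*44 - 628243) = 176193/4407269 + 1860083135521/(14400*44 - 628243) = 176193/4407269 + 1860083135521/(633600 - 628243) = 176193/4407269 + 1860083135521/5357 = 8197886741548368050/23609740033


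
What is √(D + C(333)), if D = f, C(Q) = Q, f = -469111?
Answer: I*√468778 ≈ 684.67*I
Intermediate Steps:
D = -469111
√(D + C(333)) = √(-469111 + 333) = √(-468778) = I*√468778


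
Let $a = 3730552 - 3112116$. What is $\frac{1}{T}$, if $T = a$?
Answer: $\frac{1}{618436} \approx 1.617 \cdot 10^{-6}$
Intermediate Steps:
$a = 618436$
$T = 618436$
$\frac{1}{T} = \frac{1}{618436}$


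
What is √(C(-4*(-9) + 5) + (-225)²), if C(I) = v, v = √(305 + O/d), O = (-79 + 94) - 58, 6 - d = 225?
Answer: √(2428025625 + 219*√14637522)/219 ≈ 225.04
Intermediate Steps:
d = -219 (d = 6 - 1*225 = 6 - 225 = -219)
O = -43 (O = 15 - 58 = -43)
v = √14637522/219 (v = √(305 - 43/(-219)) = √(305 - 43*(-1/219)) = √(305 + 43/219) = √(66838/219) = √14637522/219 ≈ 17.470)
C(I) = √14637522/219
√(C(-4*(-9) + 5) + (-225)²) = √(√14637522/219 + (-225)²) = √(√14637522/219 + 50625) = √(50625 + √14637522/219)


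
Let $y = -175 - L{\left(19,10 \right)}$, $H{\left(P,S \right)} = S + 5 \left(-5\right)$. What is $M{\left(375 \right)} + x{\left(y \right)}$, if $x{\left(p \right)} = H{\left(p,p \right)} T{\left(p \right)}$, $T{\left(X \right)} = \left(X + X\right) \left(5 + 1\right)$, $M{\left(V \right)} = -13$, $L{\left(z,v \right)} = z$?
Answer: $509819$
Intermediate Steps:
$T{\left(X \right)} = 12 X$ ($T{\left(X \right)} = 2 X 6 = 12 X$)
$H{\left(P,S \right)} = -25 + S$ ($H{\left(P,S \right)} = S - 25 = -25 + S$)
$y = -194$ ($y = -175 - 19 = -194$)
$x{\left(p \right)} = 12 p \left(-25 + p\right)$ ($x{\left(p \right)} = \left(-25 + p\right) 12 p = 12 p \left(-25 + p\right)$)
$M{\left(375 \right)} + x{\left(y \right)} = -13 + 12 \left(-194\right) \left(-25 - 194\right) = -13 + 12 \left(-194\right) \left(-219\right) = -13 + 509832 = 509819$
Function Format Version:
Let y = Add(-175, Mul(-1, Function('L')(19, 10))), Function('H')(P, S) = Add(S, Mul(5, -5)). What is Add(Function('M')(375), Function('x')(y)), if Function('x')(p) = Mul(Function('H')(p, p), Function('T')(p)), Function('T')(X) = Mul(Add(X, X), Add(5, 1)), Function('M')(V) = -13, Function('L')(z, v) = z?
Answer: 509819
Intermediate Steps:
Function('T')(X) = Mul(12, X) (Function('T')(X) = Mul(Mul(2, X), 6) = Mul(12, X))
Function('H')(P, S) = Add(-25, S) (Function('H')(P, S) = Add(S, -25) = Add(-25, S))
y = -194 (y = Add(-175, Mul(-1, 19)) = Add(-175, -19) = -194)
Function('x')(p) = Mul(12, p, Add(-25, p)) (Function('x')(p) = Mul(Add(-25, p), Mul(12, p)) = Mul(12, p, Add(-25, p)))
Add(Function('M')(375), Function('x')(y)) = Add(-13, Mul(12, -194, Add(-25, -194))) = Add(-13, Mul(12, -194, -219)) = Add(-13, 509832) = 509819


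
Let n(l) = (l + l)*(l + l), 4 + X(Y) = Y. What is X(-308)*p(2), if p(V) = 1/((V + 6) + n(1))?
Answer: -26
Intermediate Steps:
X(Y) = -4 + Y
n(l) = 4*l² (n(l) = (2*l)*(2*l) = 4*l²)
p(V) = 1/(10 + V) (p(V) = 1/((V + 6) + 4*1²) = 1/((6 + V) + 4*1) = 1/((6 + V) + 4) = 1/(10 + V))
X(-308)*p(2) = (-4 - 308)/(10 + 2) = -312/12 = -312*1/12 = -26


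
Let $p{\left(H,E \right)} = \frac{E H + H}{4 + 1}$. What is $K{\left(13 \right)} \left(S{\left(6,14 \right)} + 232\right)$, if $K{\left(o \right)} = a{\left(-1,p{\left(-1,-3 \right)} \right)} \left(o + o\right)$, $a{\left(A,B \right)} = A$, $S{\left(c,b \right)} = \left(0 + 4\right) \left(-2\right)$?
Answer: $-5824$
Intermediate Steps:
$p{\left(H,E \right)} = \frac{H}{5} + \frac{E H}{5}$ ($p{\left(H,E \right)} = \frac{H + E H}{5} = \left(H + E H\right) \frac{1}{5} = \frac{H}{5} + \frac{E H}{5}$)
$S{\left(c,b \right)} = -8$ ($S{\left(c,b \right)} = 4 \left(-2\right) = -8$)
$K{\left(o \right)} = - 2 o$ ($K{\left(o \right)} = - (o + o) = - 2 o$)
$K{\left(13 \right)} \left(S{\left(6,14 \right)} + 232\right) = \left(-2\right) 13 \left(-8 + 232\right) = \left(-26\right) 224 = -5824$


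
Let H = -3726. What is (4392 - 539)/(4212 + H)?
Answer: 3853/486 ≈ 7.9280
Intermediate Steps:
(4392 - 539)/(4212 + H) = (4392 - 539)/(4212 - 3726) = 3853/486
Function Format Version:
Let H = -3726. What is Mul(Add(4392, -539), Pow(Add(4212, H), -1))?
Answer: Rational(3853, 486) ≈ 7.9280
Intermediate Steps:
Mul(Add(4392, -539), Pow(Add(4212, H), -1)) = Mul(Add(4392, -539), Pow(Add(4212, -3726), -1)) = Mul(3853, Pow(486, -1)) = Mul(3853, Rational(1, 486)) = Rational(3853, 486)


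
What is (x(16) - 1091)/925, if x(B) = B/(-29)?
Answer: -6331/5365 ≈ -1.1801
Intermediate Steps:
x(B) = -B/29 (x(B) = B*(-1/29) = -B/29)
(x(16) - 1091)/925 = (-1/29*16 - 1091)/925 = (-16/29 - 1091)*(1/925) = -31655/29*1/925 = -6331/5365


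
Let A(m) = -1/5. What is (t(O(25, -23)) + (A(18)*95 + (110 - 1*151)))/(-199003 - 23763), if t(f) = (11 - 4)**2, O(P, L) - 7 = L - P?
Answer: 11/222766 ≈ 4.9379e-5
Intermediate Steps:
O(P, L) = 7 + L - P (O(P, L) = 7 + (L - P) = 7 + L - P)
A(m) = -1/5 (A(m) = -1*1/5 = -1/5)
t(f) = 49 (t(f) = 7**2 = 49)
(t(O(25, -23)) + (A(18)*95 + (110 - 1*151)))/(-199003 - 23763) = (49 + (-1/5*95 + (110 - 1*151)))/(-199003 - 23763) = (49 + (-19 + (110 - 151)))/(-222766) = (49 + (-19 - 41))*(-1/222766) = (49 - 60)*(-1/222766) = -11*(-1/222766) = 11/222766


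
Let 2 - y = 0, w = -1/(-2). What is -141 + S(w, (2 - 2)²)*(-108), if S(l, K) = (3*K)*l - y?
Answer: 75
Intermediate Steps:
w = ½ (w = -1*(-½) = ½ ≈ 0.50000)
y = 2 (y = 2 - 1*0 = 2 + 0 = 2)
S(l, K) = -2 + 3*K*l (S(l, K) = (3*K)*l - 1*2 = 3*K*l - 2 = -2 + 3*K*l)
-141 + S(w, (2 - 2)²)*(-108) = -141 + (-2 + 3*(2 - 2)²*(½))*(-108) = -141 + (-2 + 3*0²*(½))*(-108) = -141 + (-2 + 3*0*(½))*(-108) = -141 + (-2 + 0)*(-108) = -141 - 2*(-108) = -141 + 216 = 75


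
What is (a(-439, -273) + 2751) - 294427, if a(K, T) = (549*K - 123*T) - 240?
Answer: -499348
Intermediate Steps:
a(K, T) = -240 - 123*T + 549*K (a(K, T) = (-123*T + 549*K) - 240 = -240 - 123*T + 549*K)
(a(-439, -273) + 2751) - 294427 = ((-240 - 123*(-273) + 549*(-439)) + 2751) - 294427 = ((-240 + 33579 - 241011) + 2751) - 294427 = (-207672 + 2751) - 294427 = -204921 - 294427 = -499348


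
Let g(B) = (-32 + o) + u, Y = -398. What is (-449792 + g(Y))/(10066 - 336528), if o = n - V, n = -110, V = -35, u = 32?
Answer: 449867/326462 ≈ 1.3780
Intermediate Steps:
o = -75 (o = -110 - 1*(-35) = -110 + 35 = -75)
g(B) = -75 (g(B) = (-32 - 75) + 32 = -107 + 32 = -75)
(-449792 + g(Y))/(10066 - 336528) = (-449792 - 75)/(10066 - 336528) = -449867/(-326462) = -449867*(-1/326462) = 449867/326462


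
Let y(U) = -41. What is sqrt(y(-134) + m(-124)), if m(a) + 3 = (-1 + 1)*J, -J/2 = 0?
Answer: 2*I*sqrt(11) ≈ 6.6332*I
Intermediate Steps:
J = 0 (J = -2*0 = 0)
m(a) = -3 (m(a) = -3 + (-1 + 1)*0 = -3 + 0*0 = -3 + 0 = -3)
sqrt(y(-134) + m(-124)) = sqrt(-41 - 3) = sqrt(-44) = 2*I*sqrt(11)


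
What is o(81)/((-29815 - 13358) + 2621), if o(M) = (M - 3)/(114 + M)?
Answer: -1/101380 ≈ -9.8639e-6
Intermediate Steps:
o(M) = (-3 + M)/(114 + M)
o(81)/((-29815 - 13358) + 2621) = ((-3 + 81)/(114 + 81))/((-29815 - 13358) + 2621) = (78/195)/(-43173 + 2621) = ((1/195)*78)/(-40552) = (2/5)*(-1/40552) = -1/101380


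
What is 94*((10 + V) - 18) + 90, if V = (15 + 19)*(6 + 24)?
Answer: 95218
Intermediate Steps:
V = 1020 (V = 34*30 = 1020)
94*((10 + V) - 18) + 90 = 94*((10 + 1020) - 18) + 90 = 94*(1030 - 18) + 90 = 94*1012 + 90 = 95128 + 90 = 95218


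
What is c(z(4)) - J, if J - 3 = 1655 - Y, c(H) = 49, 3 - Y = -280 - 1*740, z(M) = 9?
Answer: -586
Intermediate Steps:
Y = 1023 (Y = 3 - (-280 - 1*740) = 3 - (-280 - 740) = 3 - 1*(-1020) = 3 + 1020 = 1023)
J = 635 (J = 3 + (1655 - 1*1023) = 3 + (1655 - 1023) = 3 + 632 = 635)
c(z(4)) - J = 49 - 1*635 = 49 - 635 = -586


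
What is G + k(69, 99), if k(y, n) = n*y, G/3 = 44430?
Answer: 140121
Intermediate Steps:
G = 133290 (G = 3*44430 = 133290)
G + k(69, 99) = 133290 + 99*69 = 133290 + 6831 = 140121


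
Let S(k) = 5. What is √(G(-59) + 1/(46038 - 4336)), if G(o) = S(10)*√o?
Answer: √(41702 + 8695284020*I*√59)/41702 ≈ 4.3821 + 4.3821*I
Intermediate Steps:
G(o) = 5*√o
√(G(-59) + 1/(46038 - 4336)) = √(5*√(-59) + 1/(46038 - 4336)) = √(5*(I*√59) + 1/41702) = √(5*I*√59 + 1/41702) = √(1/41702 + 5*I*√59)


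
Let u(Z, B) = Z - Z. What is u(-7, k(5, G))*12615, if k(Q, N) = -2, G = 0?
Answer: 0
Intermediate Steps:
u(Z, B) = 0
u(-7, k(5, G))*12615 = 0*12615 = 0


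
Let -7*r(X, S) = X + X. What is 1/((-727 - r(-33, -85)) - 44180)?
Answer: -7/314415 ≈ -2.2264e-5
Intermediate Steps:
r(X, S) = -2*X/7 (r(X, S) = -(X + X)/7 = -2*X/7)
1/((-727 - r(-33, -85)) - 44180) = 1/((-727 - (-2)*(-33)/7) - 44180) = 1/((-727 - 1*66/7) - 44180) = 1/((-727 - 66/7) - 44180) = 1/(-5155/7 - 44180) = 1/(-314415/7) = -7/314415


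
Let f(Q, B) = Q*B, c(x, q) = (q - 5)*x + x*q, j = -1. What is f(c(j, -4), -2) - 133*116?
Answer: -15454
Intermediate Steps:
c(x, q) = q*x + x*(-5 + q) (c(x, q) = (-5 + q)*x + q*x = x*(-5 + q) + q*x = q*x + x*(-5 + q))
f(Q, B) = B*Q
f(c(j, -4), -2) - 133*116 = -(-2)*(-5 + 2*(-4)) - 133*116 = -(-2)*(-5 - 8) - 15428 = -(-2)*(-13) - 15428 = -2*13 - 15428 = -26 - 15428 = -15454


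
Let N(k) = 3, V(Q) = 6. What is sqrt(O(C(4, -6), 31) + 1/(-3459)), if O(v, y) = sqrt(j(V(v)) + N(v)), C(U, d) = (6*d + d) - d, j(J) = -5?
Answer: sqrt(-3459 + 11964681*I*sqrt(2))/3459 ≈ 0.84081 + 0.84098*I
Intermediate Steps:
C(U, d) = 6*d (C(U, d) = 7*d - d = 6*d)
O(v, y) = I*sqrt(2) (O(v, y) = sqrt(-5 + 3) = sqrt(-2) = I*sqrt(2))
sqrt(O(C(4, -6), 31) + 1/(-3459)) = sqrt(I*sqrt(2) + 1/(-3459)) = sqrt(I*sqrt(2) - 1/3459) = sqrt(-1/3459 + I*sqrt(2))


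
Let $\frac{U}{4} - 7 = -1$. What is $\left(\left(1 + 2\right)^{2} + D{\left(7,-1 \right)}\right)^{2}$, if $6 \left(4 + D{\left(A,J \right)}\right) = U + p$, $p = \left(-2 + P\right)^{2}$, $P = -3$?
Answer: $\frac{6241}{36} \approx 173.36$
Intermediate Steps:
$U = 24$ ($U = 28 + 4 \left(-1\right) = 28 - 4 = 24$)
$p = 25$ ($p = \left(-2 - 3\right)^{2} = \left(-5\right)^{2} = 25$)
$D{\left(A,J \right)} = \frac{25}{6}$ ($D{\left(A,J \right)} = -4 + \frac{24 + 25}{6} = -4 + \frac{1}{6} \cdot 49 = -4 + \frac{49}{6} = \frac{25}{6}$)
$\left(\left(1 + 2\right)^{2} + D{\left(7,-1 \right)}\right)^{2} = \left(\left(1 + 2\right)^{2} + \frac{25}{6}\right)^{2} = \left(3^{2} + \frac{25}{6}\right)^{2} = \left(9 + \frac{25}{6}\right)^{2} = \left(\frac{79}{6}\right)^{2} = \frac{6241}{36}$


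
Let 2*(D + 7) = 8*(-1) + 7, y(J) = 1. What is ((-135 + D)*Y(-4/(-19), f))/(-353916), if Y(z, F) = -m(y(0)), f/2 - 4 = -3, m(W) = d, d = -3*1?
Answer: 95/78648 ≈ 0.0012079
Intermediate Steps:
d = -3
m(W) = -3
f = 2 (f = 8 + 2*(-3) = 8 - 6 = 2)
Y(z, F) = 3 (Y(z, F) = -1*(-3) = 3)
D = -15/2 (D = -7 + (8*(-1) + 7)/2 = -7 + (-8 + 7)/2 = -7 + (½)*(-1) = -7 - ½ = -15/2 ≈ -7.5000)
((-135 + D)*Y(-4/(-19), f))/(-353916) = ((-135 - 15/2)*3)/(-353916) = -285/2*3*(-1/353916) = -855/2*(-1/353916) = 95/78648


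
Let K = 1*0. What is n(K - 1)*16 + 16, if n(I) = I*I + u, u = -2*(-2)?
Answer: 96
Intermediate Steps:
u = 4
K = 0
n(I) = 4 + I**2 (n(I) = I*I + 4 = I**2 + 4 = 4 + I**2)
n(K - 1)*16 + 16 = (4 + (0 - 1)**2)*16 + 16 = (4 + (-1)**2)*16 + 16 = (4 + 1)*16 + 16 = 5*16 + 16 = 80 + 16 = 96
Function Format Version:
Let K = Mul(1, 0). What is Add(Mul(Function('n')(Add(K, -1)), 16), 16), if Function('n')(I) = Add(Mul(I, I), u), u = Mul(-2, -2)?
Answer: 96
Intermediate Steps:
u = 4
K = 0
Function('n')(I) = Add(4, Pow(I, 2)) (Function('n')(I) = Add(Mul(I, I), 4) = Add(Pow(I, 2), 4) = Add(4, Pow(I, 2)))
Add(Mul(Function('n')(Add(K, -1)), 16), 16) = Add(Mul(Add(4, Pow(Add(0, -1), 2)), 16), 16) = Add(Mul(Add(4, Pow(-1, 2)), 16), 16) = Add(Mul(Add(4, 1), 16), 16) = Add(Mul(5, 16), 16) = Add(80, 16) = 96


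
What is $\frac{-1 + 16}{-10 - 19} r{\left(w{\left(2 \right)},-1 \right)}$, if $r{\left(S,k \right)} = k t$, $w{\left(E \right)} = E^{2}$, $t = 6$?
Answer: $\frac{90}{29} \approx 3.1034$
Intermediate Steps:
$r{\left(S,k \right)} = 6 k$ ($r{\left(S,k \right)} = k 6 = 6 k$)
$\frac{-1 + 16}{-10 - 19} r{\left(w{\left(2 \right)},-1 \right)} = \frac{-1 + 16}{-10 - 19} \cdot 6 \left(-1\right) = \frac{15}{-29} \left(-6\right) = 15 \left(- \frac{1}{29}\right) \left(-6\right) = \left(- \frac{15}{29}\right) \left(-6\right) = \frac{90}{29}$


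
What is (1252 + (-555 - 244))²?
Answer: 205209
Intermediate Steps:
(1252 + (-555 - 244))² = (1252 - 799)² = 453² = 205209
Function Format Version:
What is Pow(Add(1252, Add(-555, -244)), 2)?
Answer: 205209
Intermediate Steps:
Pow(Add(1252, Add(-555, -244)), 2) = Pow(Add(1252, -799), 2) = Pow(453, 2) = 205209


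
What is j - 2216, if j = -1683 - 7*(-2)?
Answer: -3885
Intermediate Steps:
j = -1669 (j = -1683 + 14 = -1669)
j - 2216 = -1669 - 2216 = -3885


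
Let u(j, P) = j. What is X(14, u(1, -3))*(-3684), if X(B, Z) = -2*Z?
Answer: 7368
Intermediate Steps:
X(14, u(1, -3))*(-3684) = -2*1*(-3684) = -2*(-3684) = 7368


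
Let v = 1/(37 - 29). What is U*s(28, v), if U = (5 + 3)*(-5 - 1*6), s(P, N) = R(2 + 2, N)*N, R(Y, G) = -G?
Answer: 11/8 ≈ 1.3750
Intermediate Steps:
v = ⅛ (v = 1/8 = ⅛ ≈ 0.12500)
s(P, N) = -N² (s(P, N) = (-N)*N = -N²)
U = -88 (U = 8*(-5 - 6) = 8*(-11) = -88)
U*s(28, v) = -(-88)*(⅛)² = -(-88)/64 = -88*(-1/64) = 11/8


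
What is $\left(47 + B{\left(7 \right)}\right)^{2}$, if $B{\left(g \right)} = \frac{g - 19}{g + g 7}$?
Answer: $\frac{429025}{196} \approx 2188.9$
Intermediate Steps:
$B{\left(g \right)} = \frac{-19 + g}{8 g}$ ($B{\left(g \right)} = \frac{-19 + g}{g + 7 g} = \frac{-19 + g}{8 g}$)
$\left(47 + B{\left(7 \right)}\right)^{2} = \left(47 + \frac{-19 + 7}{8 \cdot 7}\right)^{2} = \left(47 + \frac{1}{8} \cdot \frac{1}{7} \left(-12\right)\right)^{2} = \left(47 - \frac{3}{14}\right)^{2} = \left(\frac{655}{14}\right)^{2} = \frac{429025}{196}$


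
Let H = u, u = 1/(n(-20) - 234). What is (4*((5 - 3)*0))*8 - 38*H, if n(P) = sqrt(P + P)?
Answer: 117/721 + I*sqrt(10)/721 ≈ 0.16227 + 0.004386*I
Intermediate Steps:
n(P) = sqrt(2)*sqrt(P) (n(P) = sqrt(2*P) = sqrt(2)*sqrt(P))
u = 1/(-234 + 2*I*sqrt(10)) (u = 1/(sqrt(2)*sqrt(-20) - 234) = 1/(sqrt(2)*(2*I*sqrt(5)) - 234) = 1/(2*I*sqrt(10) - 234) = 1/(-234 + 2*I*sqrt(10)) ≈ -0.0042704 - 0.0001154*I)
H = -117/27398 - I*sqrt(10)/27398 ≈ -0.0042704 - 0.00011542*I
(4*((5 - 3)*0))*8 - 38*H = (4*((5 - 3)*0))*8 - 38*(-117/27398 - I*sqrt(10)/27398) = (4*(2*0))*8 - (-117/721 - I*sqrt(10)/721) = (4*0)*8 + (117/721 + I*sqrt(10)/721) = 0*8 + (117/721 + I*sqrt(10)/721) = 0 + (117/721 + I*sqrt(10)/721) = 117/721 + I*sqrt(10)/721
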